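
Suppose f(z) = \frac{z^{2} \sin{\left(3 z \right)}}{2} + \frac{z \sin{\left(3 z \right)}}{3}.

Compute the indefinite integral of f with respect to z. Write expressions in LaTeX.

The integrand splits into summands that can be handled one at a time.
Check: d/dz[- \frac{9 z^{2} \cos{\left(3 z \right)} - 6 z \sin{\left(3 z \right)} + 6 z \cos{\left(3 z \right)} - 2 \sin{\left(3 z \right)} - 2 \cos{\left(3 z \right)}}{54}] = \frac{z^{2} \sin{\left(3 z \right)}}{2} + \frac{z \sin{\left(3 z \right)}}{3} = f(z).

F(z) = - \frac{9 z^{2} \cos{\left(3 z \right)} - 6 z \sin{\left(3 z \right)} + 6 z \cos{\left(3 z \right)} - 2 \sin{\left(3 z \right)} - 2 \cos{\left(3 z \right)}}{54} + C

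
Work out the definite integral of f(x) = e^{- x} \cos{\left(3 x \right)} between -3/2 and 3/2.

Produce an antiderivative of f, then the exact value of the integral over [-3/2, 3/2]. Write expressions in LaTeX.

An antiderivative F(x) passes only if d/dx[F] lands on f(x) exactly.
F(x) = \frac{\left(3 \sin{\left(3 x \right)} - \cos{\left(3 x \right)}\right) e^{- x}}{10} is an antiderivative of f.
Check: d/dx[\frac{\left(3 \sin{\left(3 x \right)} - \cos{\left(3 x \right)}\right) e^{- x}}{10}] = e^{- x} \cos{\left(3 x \right)} = f(x).
F(3/2) = \frac{3 \sin{\left(\frac{9}{2} \right)}}{10 e^{\frac{3}{2}}} - \frac{\cos{\left(\frac{9}{2} \right)}}{10 e^{\frac{3}{2}}}; F(-3/2) = - \frac{e^{\frac{3}{2}} \cos{\left(\frac{9}{2} \right)}}{10} - \frac{3 e^{\frac{3}{2}} \sin{\left(\frac{9}{2} \right)}}{10}.
Integral = F(3/2) - F(-3/2) = \frac{3 e^{\frac{3}{2}} \sin{\left(\frac{9}{2} \right)}}{10} + \frac{e^{\frac{3}{2}} \cos{\left(\frac{9}{2} \right)}}{10} + \frac{3 \sin{\left(\frac{9}{2} \right)}}{10 e^{\frac{3}{2}}} - \frac{\cos{\left(\frac{9}{2} \right)}}{10 e^{\frac{3}{2}}}.

Antiderivative: F(x) = \frac{\left(3 \sin{\left(3 x \right)} - \cos{\left(3 x \right)}\right) e^{- x}}{10}; value = \frac{3 e^{\frac{3}{2}} \sin{\left(\frac{9}{2} \right)}}{10} + \frac{e^{\frac{3}{2}} \cos{\left(\frac{9}{2} \right)}}{10} + \frac{3 \sin{\left(\frac{9}{2} \right)}}{10 e^{\frac{3}{2}}} - \frac{\cos{\left(\frac{9}{2} \right)}}{10 e^{\frac{3}{2}}}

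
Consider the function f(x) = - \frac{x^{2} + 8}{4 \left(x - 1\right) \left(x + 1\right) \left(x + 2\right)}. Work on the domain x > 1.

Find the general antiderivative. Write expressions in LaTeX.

Factor the denominator (4 \left(x - 1\right) \left(x + 1\right) \left(x + 2\right)) and decompose: f = - \frac{1}{x + 2} + \frac{9}{8 \left(x + 1\right)} - \frac{3}{8 \left(x - 1\right)}; each piece integrates to a log, atan, or power term.
Check: d/dx[\frac{- 3 \log{\left(x - 1 \right)} + 9 \log{\left(x + 1 \right)} - 8 \log{\left(x + 2 \right)}}{8}] = \frac{- x^{2} - 8}{4 x^{3} + 8 x^{2} - 4 x - 8}, which equals f(x).

F(x) = \frac{- 3 \log{\left(x - 1 \right)} + 9 \log{\left(x + 1 \right)} - 8 \log{\left(x + 2 \right)}}{8} + C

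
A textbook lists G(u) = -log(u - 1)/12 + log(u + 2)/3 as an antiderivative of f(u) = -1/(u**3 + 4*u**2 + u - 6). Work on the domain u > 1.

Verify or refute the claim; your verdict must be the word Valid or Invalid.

Invalid: d/du[G] - f = 1/(4*u + 12), which is not 0.

d/du[G] = (u - 2)/(4*u**2 + 4*u - 8)
d/du[G] - f(u) = 1/(4*u + 12) != 0.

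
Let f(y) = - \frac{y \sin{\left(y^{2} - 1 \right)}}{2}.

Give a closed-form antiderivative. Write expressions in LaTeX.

The substitution u = y^{2} - 1 works: f is exactly (dF/du)*(du/dy) for that inner function.
Check: d/dy[\frac{\cos{\left(y^{2} - 1 \right)}}{4}] = - \frac{y \sin{\left(y^{2} - 1 \right)}}{2} = f(y).

An antiderivative is F(y) = \frac{\cos{\left(y^{2} - 1 \right)}}{4}.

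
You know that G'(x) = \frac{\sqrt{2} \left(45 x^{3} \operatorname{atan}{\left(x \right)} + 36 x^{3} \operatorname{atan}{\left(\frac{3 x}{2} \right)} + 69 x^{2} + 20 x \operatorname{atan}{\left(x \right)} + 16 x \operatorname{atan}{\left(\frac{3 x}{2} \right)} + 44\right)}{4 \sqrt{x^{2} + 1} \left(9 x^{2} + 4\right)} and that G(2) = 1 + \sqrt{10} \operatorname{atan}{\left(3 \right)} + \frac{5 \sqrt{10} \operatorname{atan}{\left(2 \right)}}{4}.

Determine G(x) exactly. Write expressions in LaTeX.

G(x) = \sqrt{2 x^{2} + 2} \left(\frac{5 \operatorname{atan}{\left(x \right)}}{4} + \operatorname{atan}{\left(\frac{3 x}{2} \right)}\right) + 1

G'(x) has the shape u'v + uv' for u = \sqrt{2 x^{2} + 2} and v = \frac{5 \operatorname{atan}{\left(x \right)}}{4} + \operatorname{atan}{\left(\frac{3 x}{2} \right)} — it is the derivative of the product u*v.
A general antiderivative is \sqrt{2 x^{2} + 2} \left(\frac{5 \operatorname{atan}{\left(x \right)}}{4} + \operatorname{atan}{\left(\frac{3 x}{2} \right)}\right) + C.
The condition gives C = 1 + \sqrt{10} \operatorname{atan}{\left(3 \right)} + \frac{5 \sqrt{10} \operatorname{atan}{\left(2 \right)}}{4} - (\sqrt{10} \operatorname{atan}{\left(3 \right)} + \frac{5 \sqrt{10} \operatorname{atan}{\left(2 \right)}}{4}) = 1.
So G(x) = \sqrt{2 x^{2} + 2} \left(\frac{5 \operatorname{atan}{\left(x \right)}}{4} + \operatorname{atan}{\left(\frac{3 x}{2} \right)}\right) + 1.
Check: d/dx[\sqrt{2 x^{2} + 2} \left(\frac{5 \operatorname{atan}{\left(x \right)}}{4} + \operatorname{atan}{\left(\frac{3 x}{2} \right)}\right) + 1] = \frac{45 \sqrt{2} x^{3} \operatorname{atan}{\left(x \right)} + 36 \sqrt{2} x^{3} \operatorname{atan}{\left(\frac{3 x}{2} \right)} + 69 \sqrt{2} x^{2} + 20 \sqrt{2} x \operatorname{atan}{\left(x \right)} + 16 \sqrt{2} x \operatorname{atan}{\left(\frac{3 x}{2} \right)} + 44 \sqrt{2}}{36 x^{2} \sqrt{x^{2} + 1} + 16 \sqrt{x^{2} + 1}}, which equals G'(x).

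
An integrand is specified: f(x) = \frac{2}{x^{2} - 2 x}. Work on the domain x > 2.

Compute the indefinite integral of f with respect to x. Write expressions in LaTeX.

F(x) = - \log{\left(x \right)} + \log{\left(x - 2 \right)} + C

The denominator factors as x \left(x - 2\right); partial fractions split f into directly integrable pieces: \frac{1}{x - 2} - \frac{1}{x}.
Check: d/dx[- \log{\left(x \right)} + \log{\left(x - 2 \right)}] = \frac{2}{x^{2} - 2 x} = f(x).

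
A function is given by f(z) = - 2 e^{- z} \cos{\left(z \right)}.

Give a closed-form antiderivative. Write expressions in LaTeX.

A candidate is checked by its d/dz: the result must match f(z).
Check: d/dz[\left(- \sin{\left(z \right)} + \cos{\left(z \right)}\right) e^{- z}] = - 2 e^{- z} \cos{\left(z \right)} = f(z).

An antiderivative is F(z) = \left(- \sin{\left(z \right)} + \cos{\left(z \right)}\right) e^{- z}.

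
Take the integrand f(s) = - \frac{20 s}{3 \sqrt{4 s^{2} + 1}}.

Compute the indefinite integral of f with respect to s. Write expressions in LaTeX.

F(s) = - \frac{5 \sqrt{4 s^{2} + 1}}{3} + C

f matches the chain-rule pattern g'(h)*h' with inner function h(s) = 4 s^{2} + 1; substituting u = h(s) collapses the integral.
Check: d/ds[- \frac{5 \sqrt{4 s^{2} + 1}}{3}] = - \frac{20 s}{3 \sqrt{4 s^{2} + 1}} = f(s).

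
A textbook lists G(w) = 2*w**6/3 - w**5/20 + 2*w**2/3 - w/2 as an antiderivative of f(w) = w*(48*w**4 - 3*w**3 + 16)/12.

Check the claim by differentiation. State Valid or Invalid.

Invalid: d/dw[G] - f = -1/2, which is not 0.

d/dw[G] = 4*w**5 - w**4/4 + 4*w/3 - 1/2
d/dw[G] - f(w) = -1/2 != 0.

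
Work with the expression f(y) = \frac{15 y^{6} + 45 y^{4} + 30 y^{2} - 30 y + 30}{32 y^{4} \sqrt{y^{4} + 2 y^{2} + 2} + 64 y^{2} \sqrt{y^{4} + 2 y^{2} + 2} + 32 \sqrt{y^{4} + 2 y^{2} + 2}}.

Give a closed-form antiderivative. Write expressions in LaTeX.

An antiderivative is F(y) = - \frac{15 \left(- y - 1\right) \sqrt{y^{4} + 2 y^{2} + 2}}{32 \left(y^{2} + 1\right)}.

Since d/dy undoes antidifferentiation here, F'(y) = f(y) is required of F(y).
Check: d/dy[- \frac{15 \left(- y - 1\right) \sqrt{y^{4} + 2 y^{2} + 2}}{32 \left(y^{2} + 1\right)}] = \frac{15 y^{6} + 45 y^{4} + 30 y^{2} - 30 y + 30}{32 y^{4} \sqrt{y^{4} + 2 y^{2} + 2} + 64 y^{2} \sqrt{y^{4} + 2 y^{2} + 2} + 32 \sqrt{y^{4} + 2 y^{2} + 2}} = f(y).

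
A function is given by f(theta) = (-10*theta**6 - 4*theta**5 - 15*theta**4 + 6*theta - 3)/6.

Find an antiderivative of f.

An antiderivative is F(theta) = -5*theta**7/21 - theta**6/9 - theta**5/2 + theta**2/2 - theta/2.

Any candidate F(theta) must reproduce f(theta) exactly when differentiated.
Check: d/dtheta[-5*theta**7/21 - theta**6/9 - theta**5/2 + theta**2/2 - theta/2] = -5*theta**6/3 - 2*theta**5/3 - 5*theta**4/2 + theta - 1/2, which equals f(theta).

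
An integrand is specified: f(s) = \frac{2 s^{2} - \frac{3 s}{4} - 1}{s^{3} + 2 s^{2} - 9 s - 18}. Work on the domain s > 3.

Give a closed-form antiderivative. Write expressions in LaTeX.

Factor the denominator (4 \left(s - 3\right) \left(s + 2\right) \left(s + 3\right)) and decompose: f = \frac{77}{24 \left(s + 3\right)} - \frac{17}{10 \left(s + 2\right)} + \frac{59}{120 \left(s - 3\right)}; each piece integrates to a log, atan, or power term.
Check: d/ds[- \frac{- 59 \log{\left(s - 3 \right)} + 204 \log{\left(s + 2 \right)} - 385 \log{\left(s + 3 \right)}}{120}] = \frac{8 s^{2} - 3 s - 4}{4 s^{3} + 8 s^{2} - 36 s - 72}, which equals f(s).

An antiderivative is F(s) = - \frac{- 59 \log{\left(s - 3 \right)} + 204 \log{\left(s + 2 \right)} - 385 \log{\left(s + 3 \right)}}{120}.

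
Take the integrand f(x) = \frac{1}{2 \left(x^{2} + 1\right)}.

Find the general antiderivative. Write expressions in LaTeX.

Since d/dx undoes antidifferentiation here, F'(x) = f(x) is required of F(x).
Check: d/dx[\frac{\operatorname{atan}{\left(x \right)}}{2}] = \frac{1}{2 x^{2} + 2}, which equals f(x).

F(x) = \frac{\operatorname{atan}{\left(x \right)}}{2} + C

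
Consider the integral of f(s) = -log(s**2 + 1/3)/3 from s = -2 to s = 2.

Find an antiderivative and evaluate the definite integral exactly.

Antiderivative: F(s) = -s*log(s**2 + 1/3)/3 + 2*s/3 - 2*sqrt(3)*atan(sqrt(3)*s)/9; value = -4*log(13/3)/3 - 4*sqrt(3)*atan(2*sqrt(3))/9 + 8/3

For F(s) to be correct the identity F'(s) - f(s) = 0 must hold.
F(s) = -s*log(s**2 + 1/3)/3 + 2*s/3 - 2*sqrt(3)*atan(sqrt(3)*s)/9 is an antiderivative of f.
Check: d/ds[-s*log(s**2 + 1/3)/3 + 2*s/3 - 2*sqrt(3)*atan(sqrt(3)*s)/9] = -log(s**2 + 1/3)/3 = f(s).
F(2) = -2*log(13/3)/3 - 2*sqrt(3)*atan(2*sqrt(3))/9 + 4/3; F(-2) = -4/3 + 2*sqrt(3)*atan(2*sqrt(3))/9 + 2*log(13/3)/3.
Integral = F(2) - F(-2) = -4*log(13/3)/3 - 4*sqrt(3)*atan(2*sqrt(3))/9 + 8/3.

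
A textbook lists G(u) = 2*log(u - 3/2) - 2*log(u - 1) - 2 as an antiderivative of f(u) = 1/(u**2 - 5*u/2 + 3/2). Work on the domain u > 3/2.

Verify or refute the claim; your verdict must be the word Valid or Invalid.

d/du[G] = 2/(2*u**2 - 5*u + 3)
This equals f(u) exactly, so the claim holds.

Valid: G'(u) = f(u).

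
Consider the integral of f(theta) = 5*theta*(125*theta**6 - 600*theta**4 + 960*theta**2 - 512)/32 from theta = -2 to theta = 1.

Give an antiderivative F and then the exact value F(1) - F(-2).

The substitution u = 5*theta**2/4 - 2 works: f is exactly (dF/du)*(du/dtheta) for that inner function.
F(theta) = (5*theta**2 - 8)**4/256 is an antiderivative of f.
Check: d/dtheta[(5*theta**2 - 8)**4/256] = 625*theta**7/32 - 375*theta**5/4 + 150*theta**3 - 80*theta, which equals f(theta).
F(1) = 81/256; F(-2) = 81.
Integral = F(1) - F(-2) = -20655/256.

Antiderivative: F(theta) = (5*theta**2 - 8)**4/256; value = -20655/256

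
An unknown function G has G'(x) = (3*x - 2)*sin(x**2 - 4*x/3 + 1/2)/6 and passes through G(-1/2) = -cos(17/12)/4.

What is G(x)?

G(x) = -cos(x**2 - 4*x/3 + 1/2)/4

The substitution u = x**2 - 4*x/3 + 1/2 works: G'(x) is exactly (dG/du)*(du/dx) for that inner function.
A general antiderivative is -cos(x**2 - 4*x/3 + 1/2)/4 + C.
The condition gives C = -cos(17/12)/4 - (-cos(17/12)/4) = 0.
So G(x) = -cos(x**2 - 4*x/3 + 1/2)/4.
Check: d/dx[-cos(x**2 - 4*x/3 + 1/2)/4] = x*sin(x**2 - 4*x/3 + 1/2)/2 - sin(x**2 - 4*x/3 + 1/2)/3, which equals G'(x).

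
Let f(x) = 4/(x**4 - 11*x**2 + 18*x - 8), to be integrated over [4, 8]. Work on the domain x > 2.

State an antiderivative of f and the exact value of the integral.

Factor the denominator ((x - 2)*(x - 1)**2*(x + 4)) and decompose: f = -2/(75*(x + 4)) - 16/(25*(x - 1)) - 4/(5*(x - 1)**2) + 2/(3*(x - 2)); each piece integrates to a log, atan, or power term.
F(x) = 2*log(x - 2)/3 - 16*log(x - 1)/25 - 2*log(x + 4)/75 + 4/(5*x - 5) is an antiderivative of f.
Check: d/dx[2*log(x - 2)/3 - 16*log(x - 1)/25 - 2*log(x + 4)/75 + 4/(5*x - 5)] = 4/(x**4 - 11*x**2 + 18*x - 8) = f(x).
F(8) = -16*log(7)/25 - 2*log(12)/75 + 4/35 + 2*log(6)/3; F(4) = -16*log(3)/25 - 2*log(8)/75 + 4/15 + 2*log(2)/3.
Integral = F(8) - F(4) = -16*log(7)/25 - 2*log(2)/3 - 16/105 - 2*log(12)/75 + 2*log(8)/75 + 16*log(3)/25 + 2*log(6)/3.

Antiderivative: F(x) = 2*log(x - 2)/3 - 16*log(x - 1)/25 - 2*log(x + 4)/75 + 4/(5*x - 5); value = -16*log(7)/25 - 2*log(2)/3 - 16/105 - 2*log(12)/75 + 2*log(8)/75 + 16*log(3)/25 + 2*log(6)/3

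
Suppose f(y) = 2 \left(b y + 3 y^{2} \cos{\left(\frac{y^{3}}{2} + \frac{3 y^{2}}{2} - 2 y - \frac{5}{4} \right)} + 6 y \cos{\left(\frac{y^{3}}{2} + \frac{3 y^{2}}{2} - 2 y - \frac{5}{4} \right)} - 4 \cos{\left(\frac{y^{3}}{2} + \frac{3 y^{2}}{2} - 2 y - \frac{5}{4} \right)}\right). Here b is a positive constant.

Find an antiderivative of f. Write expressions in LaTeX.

An antiderivative is F(y) = b y^{2} + 4 \sin{\left(\frac{y^{3}}{2} + \frac{3 y^{2}}{2} - 2 y - \frac{5}{4} \right)}.

Differentiate the proposed F(y) back; it has to land on f(y) exactly.
Check: d/dy[b y^{2} + 4 \sin{\left(\frac{y^{3}}{2} + \frac{3 y^{2}}{2} - 2 y - \frac{5}{4} \right)}] = 2 b y + 6 y^{2} \cos{\left(\frac{y^{3}}{2} + \frac{3 y^{2}}{2} - 2 y - \frac{5}{4} \right)} + 12 y \cos{\left(\frac{y^{3}}{2} + \frac{3 y^{2}}{2} - 2 y - \frac{5}{4} \right)} - 8 \cos{\left(\frac{y^{3}}{2} + \frac{3 y^{2}}{2} - 2 y - \frac{5}{4} \right)}, which equals f(y).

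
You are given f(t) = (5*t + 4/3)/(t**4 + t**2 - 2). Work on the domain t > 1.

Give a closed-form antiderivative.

An antiderivative is F(t) = -(-19*log(t - 1) - 11*log(t + 1) + 15*log(t**2 + 2) + 4*sqrt(2)*atan(sqrt(2)*t/2))/18.

The denominator factors as 3*(t - 1)*(t + 1)*(t**2 + 2); partial fractions split f into directly integrable pieces: -(15*t + 4)/(9*(t**2 + 2)) + 11/(18*(t + 1)) + 19/(18*(t - 1)).
Check: d/dt[-(-19*log(t - 1) - 11*log(t + 1) + 15*log(t**2 + 2) + 4*sqrt(2)*atan(sqrt(2)*t/2))/18] = (15*t + 4)/(3*t**4 + 3*t**2 - 6), which equals f(t).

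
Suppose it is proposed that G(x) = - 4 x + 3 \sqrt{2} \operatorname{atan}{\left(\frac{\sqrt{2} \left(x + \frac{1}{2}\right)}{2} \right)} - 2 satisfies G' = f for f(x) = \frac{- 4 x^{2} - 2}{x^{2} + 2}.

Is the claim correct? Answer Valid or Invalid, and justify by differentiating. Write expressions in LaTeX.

Invalid: d/dx[G] - f = \frac{- 24 x - 6}{4 x^{4} + 4 x^{3} + 17 x^{2} + 8 x + 18}, which is not 0.

d/dx[G] = \frac{- 16 x^{2} - 16 x - 12}{4 x^{2} + 4 x + 9}
d/dx[G] - f(x) = \frac{- 24 x - 6}{4 x^{4} + 4 x^{3} + 17 x^{2} + 8 x + 18} != 0.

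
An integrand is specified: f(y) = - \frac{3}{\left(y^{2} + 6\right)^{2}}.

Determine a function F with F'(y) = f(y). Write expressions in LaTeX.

A first test for any F(y): its y-derivative must equal f(y) identically.
Check: d/dy[- \frac{3 y}{12 y^{2} + 72} - \frac{\sqrt{6} \operatorname{atan}{\left(\frac{\sqrt{6} y}{6} \right)}}{24}] = - \frac{3}{y^{4} + 12 y^{2} + 36}, which equals f(y).

An antiderivative is F(y) = - \frac{3 y}{12 y^{2} + 72} - \frac{\sqrt{6} \operatorname{atan}{\left(\frac{\sqrt{6} y}{6} \right)}}{24}.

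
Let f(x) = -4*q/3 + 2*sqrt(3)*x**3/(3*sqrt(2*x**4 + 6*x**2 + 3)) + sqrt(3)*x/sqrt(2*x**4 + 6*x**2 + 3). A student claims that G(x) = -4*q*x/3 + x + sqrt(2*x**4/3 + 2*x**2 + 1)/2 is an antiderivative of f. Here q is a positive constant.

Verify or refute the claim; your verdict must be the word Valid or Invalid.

d/dx[G] = (-4*q*sqrt(2*x**4 + 6*x**2 + 3) + 2*sqrt(3)*x**3 + 3*sqrt(3)*x + 3*sqrt(2*x**4 + 6*x**2 + 3))/(3*sqrt(2*x**4 + 6*x**2 + 3))
d/dx[G] - f(x) = 1 != 0.

Invalid: d/dx[G] - f = 1, which is not 0.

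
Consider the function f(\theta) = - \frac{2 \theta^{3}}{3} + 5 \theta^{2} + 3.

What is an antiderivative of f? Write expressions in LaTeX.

An antiderivative is F(\theta) = - \frac{\theta^{4}}{6} + \frac{5 \theta^{3}}{3} + 3 \theta.

The integrand splits into summands that can be handled one at a time.
Check: d/d\theta[- \frac{\theta^{4}}{6} + \frac{5 \theta^{3}}{3} + 3 \theta] = - \frac{2 \theta^{3}}{3} + 5 \theta^{2} + 3 = f(\theta).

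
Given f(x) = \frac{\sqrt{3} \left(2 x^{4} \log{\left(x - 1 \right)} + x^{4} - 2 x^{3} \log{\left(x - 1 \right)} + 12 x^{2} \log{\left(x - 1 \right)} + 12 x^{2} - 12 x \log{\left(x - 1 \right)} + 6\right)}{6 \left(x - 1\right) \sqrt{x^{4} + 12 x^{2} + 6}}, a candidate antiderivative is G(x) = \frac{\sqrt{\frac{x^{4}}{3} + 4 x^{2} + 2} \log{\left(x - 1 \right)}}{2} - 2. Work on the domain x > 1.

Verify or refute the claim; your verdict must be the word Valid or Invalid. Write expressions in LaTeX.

Valid: G'(x) = f(x).

d/dx[G] = \frac{2 x^{4} \log{\left(x - 1 \right)} + x^{4} - 2 x^{3} \log{\left(x - 1 \right)} + 12 x^{2} \log{\left(x - 1 \right)} + 12 x^{2} - 12 x \log{\left(x - 1 \right)} + 6}{2 \sqrt{3} x \sqrt{x^{4} + 12 x^{2} + 6} - 2 \sqrt{3} \sqrt{x^{4} + 12 x^{2} + 6}}
This equals f(x) exactly, so the claim holds.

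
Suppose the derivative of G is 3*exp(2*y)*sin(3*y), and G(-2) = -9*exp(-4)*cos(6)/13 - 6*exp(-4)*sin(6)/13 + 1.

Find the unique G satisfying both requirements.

G(y) = -(-6*exp(2*y)*sin(3*y) + 9*exp(2*y)*cos(3*y) - 13)/13

For G(y) to be correct, d/dy[G] must agree with the stated G'(y) identically.
A general antiderivative is 6*exp(2*y)*sin(3*y)/13 - 9*exp(2*y)*cos(3*y)/13 + C.
The condition gives C = -9*exp(-4)*cos(6)/13 - 6*exp(-4)*sin(6)/13 + 1 - (-9*exp(-4)*cos(6)/13 - 6*exp(-4)*sin(6)/13) = 1.
So G(y) = -(-6*exp(2*y)*sin(3*y) + 9*exp(2*y)*cos(3*y) - 13)/13.
Check: d/dy[-(-6*exp(2*y)*sin(3*y) + 9*exp(2*y)*cos(3*y) - 13)/13] = 3*exp(2*y)*sin(3*y) = G'(y).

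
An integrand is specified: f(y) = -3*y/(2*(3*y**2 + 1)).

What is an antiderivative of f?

An antiderivative is F(y) = -log(3*y**2 + 1)/4.

f matches the chain-rule pattern g'(h)*h' with inner function h(y) = 3*y**2 + 1; substituting u = h(y) collapses the integral.
Check: d/dy[-log(3*y**2 + 1)/4] = -3*y/(6*y**2 + 2), which equals f(y).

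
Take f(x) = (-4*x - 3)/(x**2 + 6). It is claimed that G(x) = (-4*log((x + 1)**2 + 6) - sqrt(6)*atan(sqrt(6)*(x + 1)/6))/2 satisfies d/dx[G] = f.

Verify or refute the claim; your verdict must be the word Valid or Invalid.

Invalid: d/dx[G] - f = (4*x**2 + 10*x - 21)/(x**4 + 2*x**3 + 13*x**2 + 12*x + 42), which is not 0.

d/dx[G] = (-4*x - 7)/(x**2 + 2*x + 7)
d/dx[G] - f(x) = (4*x**2 + 10*x - 21)/(x**4 + 2*x**3 + 13*x**2 + 12*x + 42) != 0.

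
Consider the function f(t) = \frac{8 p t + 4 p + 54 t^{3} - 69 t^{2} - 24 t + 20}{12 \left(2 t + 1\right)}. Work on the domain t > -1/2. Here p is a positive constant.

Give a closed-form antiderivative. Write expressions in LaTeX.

For F(t) to be correct the identity F'(t) - f(t) = 0 must hold.
Check: d/dt[\frac{4 p t + 9 t^{3} - 24 t^{2} + 12 t + 4 \log{\left(2 t + 1 \right)} + 18}{12}] = \frac{8 p t + 4 p + 54 t^{3} - 69 t^{2} - 24 t + 20}{24 t + 12}, which equals f(t).

An antiderivative is F(t) = \frac{4 p t + 9 t^{3} - 24 t^{2} + 12 t + 4 \log{\left(2 t + 1 \right)} + 18}{12}.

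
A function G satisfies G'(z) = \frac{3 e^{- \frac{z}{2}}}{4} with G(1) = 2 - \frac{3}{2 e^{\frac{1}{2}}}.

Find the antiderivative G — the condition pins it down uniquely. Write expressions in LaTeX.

G(z) = \frac{\left(4 e^{\frac{z}{2}} - 3\right) e^{- \frac{z}{2}}}{2}

Check a candidate G(z) by differentiating: d/dz[G] must match the given G'(z).
A general antiderivative is - \frac{3 e^{- \frac{z}{2}}}{2} + C.
The condition gives C = 2 - \frac{3}{2 e^{\frac{1}{2}}} - (- \frac{3}{2 e^{\frac{1}{2}}}) = 2.
So G(z) = \frac{\left(4 e^{\frac{z}{2}} - 3\right) e^{- \frac{z}{2}}}{2}.
Check: d/dz[\frac{\left(4 e^{\frac{z}{2}} - 3\right) e^{- \frac{z}{2}}}{2}] = \frac{3 e^{- \frac{z}{2}}}{4} = G'(z).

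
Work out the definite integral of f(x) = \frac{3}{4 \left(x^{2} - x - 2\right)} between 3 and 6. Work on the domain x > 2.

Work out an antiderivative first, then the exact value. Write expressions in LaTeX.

Antiderivative: F(x) = \frac{\log{\left(x - 2 \right)} - \log{\left(x + 1 \right)}}{4}; value = - \frac{\log{\left(7 \right)}}{4} + \frac{\log{\left(4 \right)}}{2}

Factor the denominator (4 \left(x - 2\right) \left(x + 1\right)) and decompose: f = - \frac{1}{4 \left(x + 1\right)} + \frac{1}{4 \left(x - 2\right)}; each piece integrates to a log, atan, or power term.
F(x) = \frac{\log{\left(x - 2 \right)} - \log{\left(x + 1 \right)}}{4} is an antiderivative of f.
Check: d/dx[\frac{\log{\left(x - 2 \right)} - \log{\left(x + 1 \right)}}{4}] = \frac{3}{4 x^{2} - 4 x - 8}, which equals f(x).
F(6) = - \frac{\log{\left(7 \right)}}{4} + \frac{\log{\left(4 \right)}}{4}; F(3) = - \frac{\log{\left(4 \right)}}{4}.
Integral = F(6) - F(3) = - \frac{\log{\left(7 \right)}}{4} + \frac{\log{\left(4 \right)}}{2}.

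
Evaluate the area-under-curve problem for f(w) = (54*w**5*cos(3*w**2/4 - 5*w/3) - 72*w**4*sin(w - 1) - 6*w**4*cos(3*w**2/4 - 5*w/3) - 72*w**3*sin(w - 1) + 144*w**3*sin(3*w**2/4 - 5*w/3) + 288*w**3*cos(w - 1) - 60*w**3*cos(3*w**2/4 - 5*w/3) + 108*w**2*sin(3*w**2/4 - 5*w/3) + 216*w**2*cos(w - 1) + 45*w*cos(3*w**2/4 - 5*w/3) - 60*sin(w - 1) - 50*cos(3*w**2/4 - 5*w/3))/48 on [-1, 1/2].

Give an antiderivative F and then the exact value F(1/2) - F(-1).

Antiderivative: F(w) = (sin(3*w**2/4 - 5*w/3) + 2*cos(w - 1))*(6*w**4 + 6*w**3 + 5)/8; value = -49*sin(31/48)/64 - 5*sin(29/12)/8 - 5*cos(2)/4 + 49*cos(1/2)/32

Recognize the product-rule pattern: f = u'v + uv' with u = sin(3*w**2/4 - 5*w/3)/2 + cos(w - 1), v = 3*w**4/2 + 3*w**3/2 + 5/4, so integration by parts undoes it.
F(w) = (sin(3*w**2/4 - 5*w/3) + 2*cos(w - 1))*(6*w**4 + 6*w**3 + 5)/8 is an antiderivative of f.
Check: d/dw[(sin(3*w**2/4 - 5*w/3) + 2*cos(w - 1))*(6*w**4 + 6*w**3 + 5)/8] = 9*w**5*cos(3*w**2/4 - 5*w/3)/8 - 3*w**4*sin(w - 1)/2 - w**4*cos(3*w**2/4 - 5*w/3)/8 - 3*w**3*sin(w - 1)/2 + 3*w**3*sin(3*w**2/4 - 5*w/3) + 6*w**3*cos(w - 1) - 5*w**3*cos(3*w**2/4 - 5*w/3)/4 + 9*w**2*sin(3*w**2/4 - 5*w/3)/4 + 9*w**2*cos(w - 1)/2 + 15*w*cos(3*w**2/4 - 5*w/3)/16 - 5*sin(w - 1)/4 - 25*cos(3*w**2/4 - 5*w/3)/24, which equals f(w).
F(1/2) = -49*sin(31/48)/64 + 49*cos(1/2)/32; F(-1) = 5*cos(2)/4 + 5*sin(29/12)/8.
Integral = F(1/2) - F(-1) = -49*sin(31/48)/64 - 5*sin(29/12)/8 - 5*cos(2)/4 + 49*cos(1/2)/32.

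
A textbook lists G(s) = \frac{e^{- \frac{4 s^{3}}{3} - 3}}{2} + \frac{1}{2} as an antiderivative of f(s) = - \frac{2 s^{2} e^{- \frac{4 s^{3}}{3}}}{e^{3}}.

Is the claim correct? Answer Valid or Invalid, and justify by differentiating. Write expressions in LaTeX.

Valid: G'(s) = f(s).

d/ds[G] = - \frac{2 s^{2} e^{- \frac{4 s^{3}}{3}}}{e^{3}}
This equals f(s) exactly, so the claim holds.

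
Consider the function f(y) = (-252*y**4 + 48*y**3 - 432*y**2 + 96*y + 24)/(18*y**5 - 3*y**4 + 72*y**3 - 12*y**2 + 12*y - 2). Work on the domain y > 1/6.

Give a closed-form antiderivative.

A candidate is checked by its d/dy: the result must match f(y).
Check: d/dy[2*log(3*y - 1/2) - 4*log(y**4/2 + 2*y**2 + 1/3)] = (-252*y**4 + 48*y**3 - 432*y**2 + 96*y + 24)/(18*y**5 - 3*y**4 + 72*y**3 - 12*y**2 + 12*y - 2) = f(y).

An antiderivative is F(y) = 2*log(3*y - 1/2) - 4*log(y**4/2 + 2*y**2 + 1/3).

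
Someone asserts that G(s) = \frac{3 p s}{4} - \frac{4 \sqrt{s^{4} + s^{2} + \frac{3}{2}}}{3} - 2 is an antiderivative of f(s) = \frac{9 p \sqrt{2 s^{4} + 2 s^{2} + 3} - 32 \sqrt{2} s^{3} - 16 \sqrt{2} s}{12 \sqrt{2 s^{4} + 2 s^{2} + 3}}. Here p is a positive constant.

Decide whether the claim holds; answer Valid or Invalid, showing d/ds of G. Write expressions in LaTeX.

Valid - the claim checks out under differentiation.

d/ds[G] = \frac{9 p \sqrt{2 s^{4} + 2 s^{2} + 3} - 32 \sqrt{2} s^{3} - 16 \sqrt{2} s}{12 \sqrt{2 s^{4} + 2 s^{2} + 3}}
This equals f(s) exactly, so the claim holds.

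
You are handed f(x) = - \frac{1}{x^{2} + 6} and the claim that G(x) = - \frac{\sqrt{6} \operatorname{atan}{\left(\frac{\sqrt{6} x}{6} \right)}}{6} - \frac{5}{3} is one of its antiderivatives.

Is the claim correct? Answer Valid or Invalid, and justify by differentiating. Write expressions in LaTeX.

Valid: G'(x) = f(x).

d/dx[G] = - \frac{1}{x^{2} + 6}
This equals f(x) exactly, so the claim holds.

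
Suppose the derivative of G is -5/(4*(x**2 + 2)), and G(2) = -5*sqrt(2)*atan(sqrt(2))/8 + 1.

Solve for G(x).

G(x) = -5*sqrt(2)*atan(sqrt(2)*x/2)/8 + 1

Since d/dx undoes antidifferentiation here, G(x) must give back the stated G'(x).
A general antiderivative is -5*sqrt(2)*atan(sqrt(2)*x/2)/8 + C.
The condition gives C = -5*sqrt(2)*atan(sqrt(2))/8 + 1 - (-5*sqrt(2)*atan(sqrt(2))/8) = 1.
So G(x) = -5*sqrt(2)*atan(sqrt(2)*x/2)/8 + 1.
Check: d/dx[-5*sqrt(2)*atan(sqrt(2)*x/2)/8 + 1] = -5/(4*x**2 + 8), which equals G'(x).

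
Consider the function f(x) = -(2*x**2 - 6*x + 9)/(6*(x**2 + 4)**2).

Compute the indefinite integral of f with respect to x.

F(x) = -x/(48*x**2 + 192) - 17*atan(x/2)/96 - 24/(48*x**2 + 192) + C

An antiderivative F(x) passes only if d/dx[F] lands on f(x) exactly.
Check: d/dx[-x/(48*x**2 + 192) - 17*atan(x/2)/96 - 24/(48*x**2 + 192)] = (-2*x**2 + 6*x - 9)/(6*x**4 + 48*x**2 + 96), which equals f(x).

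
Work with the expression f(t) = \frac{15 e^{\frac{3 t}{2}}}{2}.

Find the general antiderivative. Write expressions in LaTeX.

Check any antiderivative F(t) by computing F'(t) and comparing it with f(t).
Check: d/dt[5 e^{\frac{3 t}{2}}] = \frac{15 e^{\frac{3 t}{2}}}{2} = f(t).

F(t) = 5 e^{\frac{3 t}{2}} + C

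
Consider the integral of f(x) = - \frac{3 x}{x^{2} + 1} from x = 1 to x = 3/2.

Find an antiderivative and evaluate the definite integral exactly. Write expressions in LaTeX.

f matches the chain-rule pattern g'(h)*h' with inner function h(x) = x^{2} + 1; substituting u = h(x) collapses the integral.
F(x) = - \frac{3 \log{\left(x^{2} + 1 \right)}}{2} is an antiderivative of f.
Check: d/dx[- \frac{3 \log{\left(x^{2} + 1 \right)}}{2}] = - \frac{3 x}{x^{2} + 1} = f(x).
F(3/2) = - \frac{3 \log{\left(\frac{13}{4} \right)}}{2}; F(1) = - \frac{3 \log{\left(2 \right)}}{2}.
Integral = F(3/2) - F(1) = - \frac{3 \log{\left(\frac{13}{4} \right)}}{2} + \frac{3 \log{\left(2 \right)}}{2}.

Antiderivative: F(x) = - \frac{3 \log{\left(x^{2} + 1 \right)}}{2}; value = - \frac{3 \log{\left(\frac{13}{4} \right)}}{2} + \frac{3 \log{\left(2 \right)}}{2}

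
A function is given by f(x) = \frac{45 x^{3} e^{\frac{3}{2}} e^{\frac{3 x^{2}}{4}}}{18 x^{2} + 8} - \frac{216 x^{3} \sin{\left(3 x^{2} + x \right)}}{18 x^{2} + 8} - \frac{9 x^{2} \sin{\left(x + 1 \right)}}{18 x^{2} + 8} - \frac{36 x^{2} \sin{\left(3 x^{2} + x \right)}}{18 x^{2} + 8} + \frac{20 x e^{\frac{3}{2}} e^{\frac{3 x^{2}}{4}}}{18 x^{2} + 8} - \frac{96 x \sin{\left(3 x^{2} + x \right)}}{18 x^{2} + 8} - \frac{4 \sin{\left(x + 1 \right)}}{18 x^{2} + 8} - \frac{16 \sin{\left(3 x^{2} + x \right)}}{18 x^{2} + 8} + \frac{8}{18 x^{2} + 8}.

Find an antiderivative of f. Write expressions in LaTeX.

The integrand splits into summands that can be handled one at a time.
Check: d/dx[\frac{5 e^{\frac{3}{2}} e^{\frac{3 x^{2}}{4}}}{3} + \frac{\cos{\left(x + 1 \right)}}{2} + 2 \cos{\left(3 x^{2} + x \right)} + \frac{2 \operatorname{atan}{\left(\frac{3 x}{2} \right)}}{3}] = \frac{45 x^{3} e^{\frac{3}{2}} e^{\frac{3 x^{2}}{4}} - 216 x^{3} \sin{\left(3 x^{2} + x \right)} - 9 x^{2} \sin{\left(x + 1 \right)} - 36 x^{2} \sin{\left(3 x^{2} + x \right)} + 20 x e^{\frac{3}{2}} e^{\frac{3 x^{2}}{4}} - 96 x \sin{\left(3 x^{2} + x \right)} - 4 \sin{\left(x + 1 \right)} - 16 \sin{\left(3 x^{2} + x \right)} + 8}{18 x^{2} + 8}, which equals f(x).

An antiderivative is F(x) = \frac{5 e^{\frac{3}{2}} e^{\frac{3 x^{2}}{4}}}{3} + \frac{\cos{\left(x + 1 \right)}}{2} + 2 \cos{\left(3 x^{2} + x \right)} + \frac{2 \operatorname{atan}{\left(\frac{3 x}{2} \right)}}{3}.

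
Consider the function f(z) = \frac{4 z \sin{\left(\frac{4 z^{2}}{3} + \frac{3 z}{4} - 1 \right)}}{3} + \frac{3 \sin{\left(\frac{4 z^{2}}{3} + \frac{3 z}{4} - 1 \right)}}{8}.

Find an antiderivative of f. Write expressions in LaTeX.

An antiderivative is F(z) = - \frac{\cos{\left(\frac{4 z^{2}}{3} + \frac{3 z}{4} - 1 \right)}}{2}.

The substitution u = \frac{4 z^{2}}{3} + \frac{3 z}{4} - 1 works: f is exactly (dF/du)*(du/dz) for that inner function.
Check: d/dz[- \frac{\cos{\left(\frac{4 z^{2}}{3} + \frac{3 z}{4} - 1 \right)}}{2}] = \frac{4 z \sin{\left(\frac{4 z^{2}}{3} + \frac{3 z}{4} - 1 \right)}}{3} + \frac{3 \sin{\left(\frac{4 z^{2}}{3} + \frac{3 z}{4} - 1 \right)}}{8} = f(z).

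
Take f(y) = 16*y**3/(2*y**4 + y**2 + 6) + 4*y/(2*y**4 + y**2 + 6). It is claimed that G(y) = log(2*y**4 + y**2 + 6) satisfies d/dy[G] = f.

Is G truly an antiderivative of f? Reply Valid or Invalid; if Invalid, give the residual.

d/dy[G] = (8*y**3 + 2*y)/(2*y**4 + y**2 + 6)
d/dy[G] - f(y) = (-8*y**3 - 2*y)/(2*y**4 + y**2 + 6) != 0.

Invalid: d/dy[G] - f = (-8*y**3 - 2*y)/(2*y**4 + y**2 + 6), which is not 0.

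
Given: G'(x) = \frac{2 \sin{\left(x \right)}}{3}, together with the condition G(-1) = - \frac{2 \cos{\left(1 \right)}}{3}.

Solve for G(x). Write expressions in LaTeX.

Differentiate the proposed G(x) back; it has to land on the given G'(x).
A general antiderivative is - \frac{2 \cos{\left(x \right)}}{3} + C.
The condition gives C = - \frac{2 \cos{\left(1 \right)}}{3} - (- \frac{2 \cos{\left(1 \right)}}{3}) = 0.
So G(x) = - \frac{2 \cos{\left(x \right)}}{3}.
Check: d/dx[- \frac{2 \cos{\left(x \right)}}{3}] = \frac{2 \sin{\left(x \right)}}{3} = G'(x).

G(x) = - \frac{2 \cos{\left(x \right)}}{3}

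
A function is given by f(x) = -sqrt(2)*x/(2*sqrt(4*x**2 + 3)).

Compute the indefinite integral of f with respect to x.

The substitution u = 2*x**2 + 3/2 works: f is exactly (dF/du)*(du/dx) for that inner function.
Check: d/dx[-sqrt(2*x**2 + 3/2)/4] = -sqrt(2)*x/(2*sqrt(4*x**2 + 3)) = f(x).

F(x) = -sqrt(2*x**2 + 3/2)/4 + C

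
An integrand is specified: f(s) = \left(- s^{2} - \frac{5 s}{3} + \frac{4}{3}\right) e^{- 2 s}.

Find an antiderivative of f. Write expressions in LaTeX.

Recognize the product-rule pattern: f = u'v + uv' with u = \frac{s^{2}}{2} + \frac{4 s}{3}, v = e^{- 2 s}, so integration by parts undoes it.
Check: d/ds[\frac{s^{2} e^{- 2 s}}{2} + \frac{4 s e^{- 2 s}}{3}] = \frac{\left(- 3 s^{2} - 5 s + 4\right) e^{- 2 s}}{3}, which equals f(s).

An antiderivative is F(s) = \frac{s^{2} e^{- 2 s}}{2} + \frac{4 s e^{- 2 s}}{3}.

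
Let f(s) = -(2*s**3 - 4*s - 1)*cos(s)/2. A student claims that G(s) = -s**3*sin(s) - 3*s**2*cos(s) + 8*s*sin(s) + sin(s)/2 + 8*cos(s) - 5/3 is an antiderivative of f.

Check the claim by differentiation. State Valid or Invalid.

d/ds[G] = -s**3*cos(s) + 2*s*cos(s) + cos(s)/2
This equals f(s) exactly, so the claim holds.

Valid: G'(s) = f(s).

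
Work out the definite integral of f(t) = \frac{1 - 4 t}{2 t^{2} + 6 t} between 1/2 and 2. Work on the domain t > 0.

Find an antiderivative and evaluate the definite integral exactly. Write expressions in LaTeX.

Antiderivative: F(t) = \frac{\log{\left(t \right)}}{6} - \frac{13 \log{\left(t + 3 \right)}}{6}; value = - \frac{13 \log{\left(5 \right)}}{6} + \frac{\log{\left(2 \right)}}{3} + \frac{13 \log{\left(\frac{7}{2} \right)}}{6}

Factor the denominator (2 t \left(t + 3\right)) and decompose: f = - \frac{13}{6 \left(t + 3\right)} + \frac{1}{6 t}; each piece integrates to a log, atan, or power term.
F(t) = \frac{\log{\left(t \right)}}{6} - \frac{13 \log{\left(t + 3 \right)}}{6} is an antiderivative of f.
Check: d/dt[\frac{\log{\left(t \right)}}{6} - \frac{13 \log{\left(t + 3 \right)}}{6}] = \frac{1 - 4 t}{2 t^{2} + 6 t} = f(t).
F(2) = - \frac{13 \log{\left(5 \right)}}{6} + \frac{\log{\left(2 \right)}}{6}; F(1/2) = - \frac{13 \log{\left(\frac{7}{2} \right)}}{6} - \frac{\log{\left(2 \right)}}{6}.
Integral = F(2) - F(1/2) = - \frac{13 \log{\left(5 \right)}}{6} + \frac{\log{\left(2 \right)}}{3} + \frac{13 \log{\left(\frac{7}{2} \right)}}{6}.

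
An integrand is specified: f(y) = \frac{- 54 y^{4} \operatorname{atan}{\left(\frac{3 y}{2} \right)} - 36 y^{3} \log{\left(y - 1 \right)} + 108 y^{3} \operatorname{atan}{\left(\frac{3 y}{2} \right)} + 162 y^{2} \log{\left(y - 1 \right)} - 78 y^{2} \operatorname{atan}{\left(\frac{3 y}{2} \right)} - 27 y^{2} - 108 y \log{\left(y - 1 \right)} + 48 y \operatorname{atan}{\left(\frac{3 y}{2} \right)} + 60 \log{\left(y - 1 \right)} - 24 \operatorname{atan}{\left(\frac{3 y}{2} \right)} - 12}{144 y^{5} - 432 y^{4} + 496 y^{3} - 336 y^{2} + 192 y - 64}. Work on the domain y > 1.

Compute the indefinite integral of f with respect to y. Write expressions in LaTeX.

F(y) = \frac{3 \left(- \frac{\operatorname{atan}{\left(\frac{3 y}{2} \right)}}{2} - \frac{1}{\left(2 y - 2\right)^{2}}\right) \log{\left(y - 1 \right)}}{4} + C

f has the shape u'v + uv' for u = - \frac{3 \operatorname{atan}{\left(\frac{3 y}{2} \right)}}{8} - \frac{3}{4 \left(2 y - 2\right)^{2}} and v = \log{\left(y - 1 \right)} — it is the derivative of the product u*v.
Check: d/dy[\frac{3 \left(- \frac{\operatorname{atan}{\left(\frac{3 y}{2} \right)}}{2} - \frac{1}{\left(2 y - 2\right)^{2}}\right) \log{\left(y - 1 \right)}}{4}] = \frac{- 54 y^{4} \operatorname{atan}{\left(\frac{3 y}{2} \right)} - 36 y^{3} \log{\left(y - 1 \right)} + 108 y^{3} \operatorname{atan}{\left(\frac{3 y}{2} \right)} + 162 y^{2} \log{\left(y - 1 \right)} - 78 y^{2} \operatorname{atan}{\left(\frac{3 y}{2} \right)} - 27 y^{2} - 108 y \log{\left(y - 1 \right)} + 48 y \operatorname{atan}{\left(\frac{3 y}{2} \right)} + 60 \log{\left(y - 1 \right)} - 24 \operatorname{atan}{\left(\frac{3 y}{2} \right)} - 12}{144 y^{5} - 432 y^{4} + 496 y^{3} - 336 y^{2} + 192 y - 64} = f(y).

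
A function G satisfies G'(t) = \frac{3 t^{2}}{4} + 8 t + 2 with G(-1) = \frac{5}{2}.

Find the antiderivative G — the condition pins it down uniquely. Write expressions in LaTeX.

Integrate term by term and add the pieces.
A general antiderivative is \frac{t^{3}}{4} + 4 t^{2} + 2 t + \frac{1}{4} + C.
The condition gives C = \frac{5}{2} - (2) = \frac{1}{2}.
So G(t) = \frac{t^{3} + 16 t^{2} + 8 t + 3}{4}.
Check: d/dt[\frac{t^{3} + 16 t^{2} + 8 t + 3}{4}] = \frac{3 t^{2}}{4} + 8 t + 2 = G'(t).

G(t) = \frac{t^{3} + 16 t^{2} + 8 t + 3}{4}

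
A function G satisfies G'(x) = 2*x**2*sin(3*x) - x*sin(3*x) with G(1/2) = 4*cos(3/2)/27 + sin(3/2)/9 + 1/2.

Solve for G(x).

G(x) = -2*x**2*cos(3*x)/3 + 4*x*sin(3*x)/9 + x*cos(3*x)/3 - sin(3*x)/9 + 4*cos(3*x)/27 + 1/2

The integrand splits into summands that can be handled one at a time.
A general antiderivative is -2*x**2*cos(3*x)/3 + 4*x*sin(3*x)/9 + x*cos(3*x)/3 - sin(3*x)/9 + 4*cos(3*x)/27 + C.
The condition gives C = 4*cos(3/2)/27 + sin(3/2)/9 + 1/2 - (4*cos(3/2)/27 + sin(3/2)/9) = 1/2.
So G(x) = -2*x**2*cos(3*x)/3 + 4*x*sin(3*x)/9 + x*cos(3*x)/3 - sin(3*x)/9 + 4*cos(3*x)/27 + 1/2.
Check: d/dx[-2*x**2*cos(3*x)/3 + 4*x*sin(3*x)/9 + x*cos(3*x)/3 - sin(3*x)/9 + 4*cos(3*x)/27 + 1/2] = 2*x**2*sin(3*x) - x*sin(3*x) = G'(x).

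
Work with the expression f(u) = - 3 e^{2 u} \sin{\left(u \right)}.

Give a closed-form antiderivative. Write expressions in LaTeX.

An antiderivative is F(u) = - \frac{6 e^{2 u} \sin{\left(u \right)}}{5} + \frac{3 e^{2 u} \cos{\left(u \right)}}{5}.

Differentiate the proposed F(u) back; it has to land on f(u) exactly.
Check: d/du[- \frac{6 e^{2 u} \sin{\left(u \right)}}{5} + \frac{3 e^{2 u} \cos{\left(u \right)}}{5}] = - 3 e^{2 u} \sin{\left(u \right)} = f(u).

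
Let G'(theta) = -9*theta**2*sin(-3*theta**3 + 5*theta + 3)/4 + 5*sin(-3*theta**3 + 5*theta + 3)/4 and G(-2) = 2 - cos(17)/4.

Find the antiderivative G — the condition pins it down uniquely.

G'(theta) matches the chain-rule pattern g'(h)*h' with inner function h(theta) = -3*theta**3 + 5*theta + 3; substituting u = h(theta) collapses the integral.
A general antiderivative is -cos(-3*theta**3 + 5*theta + 3)/4 + C.
The condition gives C = 2 - cos(17)/4 - (-cos(17)/4) = 2.
So G(theta) = 2 - cos(-3*theta**3 + 5*theta + 3)/4.
Check: d/dtheta[2 - cos(-3*theta**3 + 5*theta + 3)/4] = -9*theta**2*sin(-3*theta**3 + 5*theta + 3)/4 + 5*sin(-3*theta**3 + 5*theta + 3)/4 = G'(theta).

G(theta) = 2 - cos(-3*theta**3 + 5*theta + 3)/4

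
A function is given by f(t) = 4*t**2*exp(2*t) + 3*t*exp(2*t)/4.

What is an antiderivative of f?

f has the shape u'v + uv' for u = 2*t**2 - 13*t/8 + 13/16 and v = exp(2*t) — it is the derivative of the product u*v.
Check: d/dt[2*t**2*exp(2*t) - 13*t*exp(2*t)/8 + 13*exp(2*t)/16] = 4*t**2*exp(2*t) + 3*t*exp(2*t)/4 = f(t).

An antiderivative is F(t) = 2*t**2*exp(2*t) - 13*t*exp(2*t)/8 + 13*exp(2*t)/16.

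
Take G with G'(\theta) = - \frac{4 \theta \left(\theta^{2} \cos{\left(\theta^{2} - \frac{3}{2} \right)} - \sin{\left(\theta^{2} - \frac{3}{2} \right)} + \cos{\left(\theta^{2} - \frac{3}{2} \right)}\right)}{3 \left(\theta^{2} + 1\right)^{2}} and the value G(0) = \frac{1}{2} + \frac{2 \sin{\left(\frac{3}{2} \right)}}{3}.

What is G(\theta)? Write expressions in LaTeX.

G(\theta) = \frac{1}{2} - \frac{4 \sin{\left(\theta^{2} - \frac{3}{2} \right)}}{3 \left(2 \theta^{2} + 2\right)}

Recognize the product-rule pattern: G'(\theta) = u'v + uv' with u = - \frac{4}{3 \left(2 \theta^{2} + 2\right)}, v = \sin{\left(\theta^{2} - \frac{3}{2} \right)}, so integration by parts undoes it.
A general antiderivative is - \frac{4 \sin{\left(\theta^{2} - \frac{3}{2} \right)}}{3 \left(2 \theta^{2} + 2\right)} + C.
The condition gives C = \frac{1}{2} + \frac{2 \sin{\left(\frac{3}{2} \right)}}{3} - (\frac{2 \sin{\left(\frac{3}{2} \right)}}{3}) = \frac{1}{2}.
So G(\theta) = \frac{1}{2} - \frac{4 \sin{\left(\theta^{2} - \frac{3}{2} \right)}}{3 \left(2 \theta^{2} + 2\right)}.
Check: d/d\theta[\frac{1}{2} - \frac{4 \sin{\left(\theta^{2} - \frac{3}{2} \right)}}{3 \left(2 \theta^{2} + 2\right)}] = \frac{- 4 \theta^{3} \cos{\left(\theta^{2} - \frac{3}{2} \right)} + 4 \theta \sin{\left(\theta^{2} - \frac{3}{2} \right)} - 4 \theta \cos{\left(\theta^{2} - \frac{3}{2} \right)}}{3 \theta^{4} + 6 \theta^{2} + 3}, which equals G'(\theta).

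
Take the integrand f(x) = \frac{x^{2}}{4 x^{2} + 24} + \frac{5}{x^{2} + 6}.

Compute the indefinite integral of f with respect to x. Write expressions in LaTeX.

F(x) = \frac{x}{4} + \frac{7 \sqrt{6} \operatorname{atan}{\left(\frac{\sqrt{6} x}{6} \right)}}{12} + C

Integrate term by term and add the pieces.
Check: d/dx[\frac{x}{4} + \frac{7 \sqrt{6} \operatorname{atan}{\left(\frac{\sqrt{6} x}{6} \right)}}{12}] = \frac{x^{2} + 20}{4 x^{2} + 24}, which equals f(x).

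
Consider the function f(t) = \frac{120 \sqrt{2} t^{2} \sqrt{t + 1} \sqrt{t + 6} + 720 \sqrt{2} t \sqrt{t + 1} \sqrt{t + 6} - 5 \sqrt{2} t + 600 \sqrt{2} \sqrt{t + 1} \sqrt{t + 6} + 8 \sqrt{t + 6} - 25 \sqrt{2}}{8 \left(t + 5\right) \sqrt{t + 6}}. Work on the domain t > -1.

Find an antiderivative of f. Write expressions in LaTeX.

Since d/dt undoes antidifferentiation here, F'(t) = f(t) is required of F(t).
Check: d/dt[- \frac{5 \sqrt{\frac{t}{2} + 3}}{2} + \frac{3 \left(2 t + 2\right)^{\frac{5}{2}}}{2} + \log{\left(t + 5 \right)}] = \frac{120 \sqrt{2} t^{2} \sqrt{t + 1} \sqrt{t + 6} + 720 \sqrt{2} t \sqrt{t + 1} \sqrt{t + 6} - 5 \sqrt{2} t + 600 \sqrt{2} \sqrt{t + 1} \sqrt{t + 6} + 8 \sqrt{t + 6} - 25 \sqrt{2}}{8 t \sqrt{t + 6} + 40 \sqrt{t + 6}}, which equals f(t).

An antiderivative is F(t) = - \frac{5 \sqrt{\frac{t}{2} + 3}}{2} + \frac{3 \left(2 t + 2\right)^{\frac{5}{2}}}{2} + \log{\left(t + 5 \right)}.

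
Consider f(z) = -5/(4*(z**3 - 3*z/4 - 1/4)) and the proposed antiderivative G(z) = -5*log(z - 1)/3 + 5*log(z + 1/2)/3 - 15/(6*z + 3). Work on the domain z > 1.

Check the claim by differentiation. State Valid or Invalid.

Invalid: d/dz[G] - f = -10/(4*z**3 - 3*z - 1), which is not 0.

d/dz[G] = -15/(4*z**3 - 3*z - 1)
d/dz[G] - f(z) = -10/(4*z**3 - 3*z - 1) != 0.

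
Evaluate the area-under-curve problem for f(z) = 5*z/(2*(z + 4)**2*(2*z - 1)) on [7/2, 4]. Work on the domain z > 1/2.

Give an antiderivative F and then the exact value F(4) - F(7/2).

Factor the denominator (2*(z + 4)**2*(2*z - 1)) and decompose: f = 5/(81*(2*z - 1)) - 5/(162*(z + 4)) + 10/(9*(z + 4)**2); each piece integrates to a log, atan, or power term.
F(z) = 5*log(z - 1/2)/162 - 5*log(z + 4)/162 - 10/(9*z + 36) is an antiderivative of f.
Check: d/dz[5*log(z - 1/2)/162 - 5*log(z + 4)/162 - 10/(9*z + 36)] = 5*z/(4*z**3 + 30*z**2 + 48*z - 32), which equals f(z).
F(4) = -5/36 - 5*log(8)/162 + 5*log(7/2)/162; F(7/2) = -4/27 - 5*log(15/2)/162 + 5*log(3)/162.
Integral = F(4) - F(7/2) = -5*log(8)/162 - 5*log(3)/162 + 1/108 + 5*log(7/2)/162 + 5*log(15/2)/162.

Antiderivative: F(z) = 5*log(z - 1/2)/162 - 5*log(z + 4)/162 - 10/(9*z + 36); value = -5*log(8)/162 - 5*log(3)/162 + 1/108 + 5*log(7/2)/162 + 5*log(15/2)/162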